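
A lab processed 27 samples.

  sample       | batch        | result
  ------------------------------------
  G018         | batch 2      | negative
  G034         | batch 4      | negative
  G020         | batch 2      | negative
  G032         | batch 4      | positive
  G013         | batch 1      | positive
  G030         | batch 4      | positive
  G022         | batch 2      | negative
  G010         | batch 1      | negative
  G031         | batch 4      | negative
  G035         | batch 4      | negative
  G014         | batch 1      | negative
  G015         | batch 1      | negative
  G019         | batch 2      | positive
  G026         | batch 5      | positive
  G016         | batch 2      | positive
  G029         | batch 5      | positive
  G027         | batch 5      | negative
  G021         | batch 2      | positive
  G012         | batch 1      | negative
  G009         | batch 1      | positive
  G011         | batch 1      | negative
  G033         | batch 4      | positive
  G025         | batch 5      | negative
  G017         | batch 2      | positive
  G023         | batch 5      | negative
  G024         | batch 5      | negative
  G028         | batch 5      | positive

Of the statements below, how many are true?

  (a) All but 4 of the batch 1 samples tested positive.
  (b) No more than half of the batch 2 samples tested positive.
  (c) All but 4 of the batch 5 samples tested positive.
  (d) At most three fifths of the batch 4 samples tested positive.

(a) batch 1: |A| = 7, |A ∩ B| = 2; needs |A ∖ B| = 4 — false.
(b) batch 2: |A| = 7, |A ∩ B| = 4; needs |A ∩ B| ≤ |A ∖ B| — false.
(c) batch 5: |A| = 7, |A ∩ B| = 3; needs |A ∖ B| = 4 — true.
(d) batch 4: |A| = 6, |A ∩ B| = 3; needs |A ∩ B| / |A| ≤ 3/5 — true.

2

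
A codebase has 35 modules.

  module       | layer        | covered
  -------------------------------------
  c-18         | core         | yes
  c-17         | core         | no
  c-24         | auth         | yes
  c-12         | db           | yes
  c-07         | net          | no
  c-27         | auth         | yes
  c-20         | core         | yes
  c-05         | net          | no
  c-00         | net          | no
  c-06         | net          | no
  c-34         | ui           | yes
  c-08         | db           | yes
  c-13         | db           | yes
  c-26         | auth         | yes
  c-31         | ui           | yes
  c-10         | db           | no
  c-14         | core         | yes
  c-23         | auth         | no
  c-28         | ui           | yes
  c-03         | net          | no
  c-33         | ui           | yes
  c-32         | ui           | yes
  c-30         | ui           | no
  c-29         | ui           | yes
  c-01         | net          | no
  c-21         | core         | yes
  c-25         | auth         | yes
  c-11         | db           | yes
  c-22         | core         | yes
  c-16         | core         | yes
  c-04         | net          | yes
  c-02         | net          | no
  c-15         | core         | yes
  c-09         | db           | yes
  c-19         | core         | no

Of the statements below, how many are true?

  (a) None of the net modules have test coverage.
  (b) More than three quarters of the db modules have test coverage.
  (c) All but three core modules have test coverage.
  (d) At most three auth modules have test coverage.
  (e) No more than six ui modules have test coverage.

2

(a) net: |A| = 8, |A ∩ B| = 1; needs A ∩ B = ∅ (|A ∩ B| = 0) — false.
(b) db: |A| = 6, |A ∩ B| = 5; needs |A ∩ B| / |A| > 3/4 — true.
(c) core: |A| = 9, |A ∩ B| = 7; needs |A ∖ B| = 3 — false.
(d) auth: |A| = 5, |A ∩ B| = 4; needs |A ∩ B| ≤ 3 — false.
(e) ui: |A| = 7, |A ∩ B| = 6; needs |A ∩ B| ≤ 6 — true.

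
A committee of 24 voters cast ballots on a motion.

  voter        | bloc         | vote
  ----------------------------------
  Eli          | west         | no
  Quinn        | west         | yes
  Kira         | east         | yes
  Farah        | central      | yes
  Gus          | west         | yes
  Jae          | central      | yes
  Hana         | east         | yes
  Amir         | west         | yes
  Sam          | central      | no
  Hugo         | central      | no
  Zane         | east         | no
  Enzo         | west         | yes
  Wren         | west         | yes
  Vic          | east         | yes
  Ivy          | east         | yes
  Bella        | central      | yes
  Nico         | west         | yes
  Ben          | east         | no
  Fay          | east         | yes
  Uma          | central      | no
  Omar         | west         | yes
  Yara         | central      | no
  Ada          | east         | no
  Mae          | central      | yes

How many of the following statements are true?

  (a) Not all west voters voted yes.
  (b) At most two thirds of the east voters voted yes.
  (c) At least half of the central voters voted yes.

(a) west: |A| = 8, |A ∩ B| = 7; needs A ⊄ B (|A ∖ B| ≥ 1) — true.
(b) east: |A| = 8, |A ∩ B| = 5; needs |A ∩ B| / |A| ≤ 2/3 — true.
(c) central: |A| = 8, |A ∩ B| = 4; needs |A ∩ B| ≥ |A ∖ B| — true.

3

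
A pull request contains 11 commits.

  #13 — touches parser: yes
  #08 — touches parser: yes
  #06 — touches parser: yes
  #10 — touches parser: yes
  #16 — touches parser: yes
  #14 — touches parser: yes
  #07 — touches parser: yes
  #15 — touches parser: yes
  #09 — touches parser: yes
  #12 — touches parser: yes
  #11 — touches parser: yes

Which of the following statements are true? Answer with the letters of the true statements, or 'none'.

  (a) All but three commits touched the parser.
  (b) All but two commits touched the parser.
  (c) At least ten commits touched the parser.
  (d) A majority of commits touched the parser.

|A| = 11, |A ∩ B| = 11, |A ∖ B| = 0.
(a) |A ∖ B| = 3: fails.
(b) |A ∖ B| = 2: fails.
(c) |A ∩ B| ≥ 10: holds.
(d) |A ∩ B| > |A ∖ B|: holds.

(c), (d)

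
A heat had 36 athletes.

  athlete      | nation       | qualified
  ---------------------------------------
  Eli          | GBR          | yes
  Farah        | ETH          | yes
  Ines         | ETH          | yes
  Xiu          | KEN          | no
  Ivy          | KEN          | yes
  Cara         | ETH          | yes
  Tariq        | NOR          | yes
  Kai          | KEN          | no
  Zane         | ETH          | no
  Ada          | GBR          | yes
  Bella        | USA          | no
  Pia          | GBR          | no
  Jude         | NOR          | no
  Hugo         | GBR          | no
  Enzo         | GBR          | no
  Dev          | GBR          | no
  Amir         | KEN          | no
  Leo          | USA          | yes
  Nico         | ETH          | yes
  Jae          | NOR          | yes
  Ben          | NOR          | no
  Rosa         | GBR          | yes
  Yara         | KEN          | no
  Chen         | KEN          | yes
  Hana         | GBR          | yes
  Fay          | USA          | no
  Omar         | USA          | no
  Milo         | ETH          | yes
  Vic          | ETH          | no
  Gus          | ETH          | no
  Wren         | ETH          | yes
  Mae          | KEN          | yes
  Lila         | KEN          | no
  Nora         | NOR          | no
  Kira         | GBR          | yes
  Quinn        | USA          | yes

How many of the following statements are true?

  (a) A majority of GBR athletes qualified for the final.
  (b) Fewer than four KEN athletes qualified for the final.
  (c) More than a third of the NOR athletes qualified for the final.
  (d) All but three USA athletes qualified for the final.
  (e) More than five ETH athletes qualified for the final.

(a) GBR: |A| = 9, |A ∩ B| = 5; needs |A ∩ B| > |A ∖ B| — true.
(b) KEN: |A| = 8, |A ∩ B| = 3; needs |A ∩ B| < 4 — true.
(c) NOR: |A| = 5, |A ∩ B| = 2; needs |A ∩ B| / |A| > 1/3 — true.
(d) USA: |A| = 5, |A ∩ B| = 2; needs |A ∖ B| = 3 — true.
(e) ETH: |A| = 9, |A ∩ B| = 6; needs |A ∩ B| > 5 — true.

5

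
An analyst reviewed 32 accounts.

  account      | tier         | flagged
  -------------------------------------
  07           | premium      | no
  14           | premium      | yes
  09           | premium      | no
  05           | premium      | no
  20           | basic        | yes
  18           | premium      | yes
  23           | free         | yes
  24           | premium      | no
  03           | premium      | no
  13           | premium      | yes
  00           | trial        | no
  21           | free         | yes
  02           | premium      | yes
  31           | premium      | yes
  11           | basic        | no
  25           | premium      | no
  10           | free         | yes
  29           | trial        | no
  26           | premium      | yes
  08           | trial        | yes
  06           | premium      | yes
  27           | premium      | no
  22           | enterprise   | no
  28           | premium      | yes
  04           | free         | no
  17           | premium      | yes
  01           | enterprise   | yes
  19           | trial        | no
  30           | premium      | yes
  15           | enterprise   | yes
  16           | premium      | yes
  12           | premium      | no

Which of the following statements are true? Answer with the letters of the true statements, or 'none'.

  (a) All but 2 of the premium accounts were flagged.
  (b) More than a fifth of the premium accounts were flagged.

(b)

|A| = 19, |A ∩ B| = 11, |A ∖ B| = 8.
(a) |A ∖ B| = 2: fails.
(b) |A ∩ B| / |A| > 1/5: holds.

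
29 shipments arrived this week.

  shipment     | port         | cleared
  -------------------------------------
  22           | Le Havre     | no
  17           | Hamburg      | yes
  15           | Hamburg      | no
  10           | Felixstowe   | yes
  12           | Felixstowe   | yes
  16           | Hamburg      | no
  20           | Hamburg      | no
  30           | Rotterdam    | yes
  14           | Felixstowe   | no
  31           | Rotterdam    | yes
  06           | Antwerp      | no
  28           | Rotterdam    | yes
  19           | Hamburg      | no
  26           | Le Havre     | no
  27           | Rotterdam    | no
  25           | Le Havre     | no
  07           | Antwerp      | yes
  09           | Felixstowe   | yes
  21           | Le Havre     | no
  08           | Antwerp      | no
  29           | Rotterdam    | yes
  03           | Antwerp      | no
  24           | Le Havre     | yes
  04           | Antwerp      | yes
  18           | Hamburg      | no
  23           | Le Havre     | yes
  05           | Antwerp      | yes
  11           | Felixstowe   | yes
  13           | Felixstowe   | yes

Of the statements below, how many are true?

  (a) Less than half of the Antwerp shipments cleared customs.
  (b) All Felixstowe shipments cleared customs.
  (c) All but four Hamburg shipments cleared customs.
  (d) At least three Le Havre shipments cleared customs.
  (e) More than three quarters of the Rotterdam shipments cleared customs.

1

(a) Antwerp: |A| = 6, |A ∩ B| = 3; needs |A ∩ B| < |A ∖ B| — false.
(b) Felixstowe: |A| = 6, |A ∩ B| = 5; needs A ⊆ B, i.e. every element of A is in B (|A ∖ B| = 0) — false.
(c) Hamburg: |A| = 6, |A ∩ B| = 1; needs |A ∖ B| = 4 — false.
(d) Le Havre: |A| = 6, |A ∩ B| = 2; needs |A ∩ B| ≥ 3 — false.
(e) Rotterdam: |A| = 5, |A ∩ B| = 4; needs |A ∩ B| / |A| > 3/4 — true.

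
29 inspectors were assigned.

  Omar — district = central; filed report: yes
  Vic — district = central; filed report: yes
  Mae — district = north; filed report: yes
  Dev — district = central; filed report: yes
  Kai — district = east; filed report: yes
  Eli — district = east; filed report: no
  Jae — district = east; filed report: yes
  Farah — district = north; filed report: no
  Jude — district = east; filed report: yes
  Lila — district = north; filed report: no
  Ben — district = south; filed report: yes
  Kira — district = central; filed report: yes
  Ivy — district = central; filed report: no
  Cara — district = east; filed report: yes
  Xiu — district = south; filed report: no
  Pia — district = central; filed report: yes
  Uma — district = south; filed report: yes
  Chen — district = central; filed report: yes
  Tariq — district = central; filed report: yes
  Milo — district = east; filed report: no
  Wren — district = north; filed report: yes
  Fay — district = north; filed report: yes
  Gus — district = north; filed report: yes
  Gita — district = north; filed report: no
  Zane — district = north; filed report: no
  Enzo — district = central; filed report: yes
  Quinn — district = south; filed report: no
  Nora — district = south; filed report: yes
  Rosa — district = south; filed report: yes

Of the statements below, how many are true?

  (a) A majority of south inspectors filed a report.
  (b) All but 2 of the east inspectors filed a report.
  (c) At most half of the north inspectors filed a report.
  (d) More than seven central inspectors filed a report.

4

(a) south: |A| = 6, |A ∩ B| = 4; needs |A ∩ B| > |A ∖ B| — true.
(b) east: |A| = 6, |A ∩ B| = 4; needs |A ∖ B| = 2 — true.
(c) north: |A| = 8, |A ∩ B| = 4; needs |A ∩ B| ≤ |A ∖ B| — true.
(d) central: |A| = 9, |A ∩ B| = 8; needs |A ∩ B| > 7 — true.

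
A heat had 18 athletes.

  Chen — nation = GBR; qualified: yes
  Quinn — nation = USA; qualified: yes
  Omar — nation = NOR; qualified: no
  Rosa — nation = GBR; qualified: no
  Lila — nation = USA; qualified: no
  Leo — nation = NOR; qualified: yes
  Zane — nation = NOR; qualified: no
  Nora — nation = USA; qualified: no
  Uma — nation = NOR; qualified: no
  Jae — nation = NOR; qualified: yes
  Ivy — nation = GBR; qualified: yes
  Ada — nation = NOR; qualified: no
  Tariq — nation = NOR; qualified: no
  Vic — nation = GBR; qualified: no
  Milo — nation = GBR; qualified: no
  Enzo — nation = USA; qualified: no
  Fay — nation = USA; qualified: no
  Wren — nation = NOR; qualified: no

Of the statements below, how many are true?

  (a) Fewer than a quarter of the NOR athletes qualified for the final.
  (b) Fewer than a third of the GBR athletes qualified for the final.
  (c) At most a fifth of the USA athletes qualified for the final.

(a) NOR: |A| = 8, |A ∩ B| = 2; needs |A ∩ B| / |A| < 1/4 — false.
(b) GBR: |A| = 5, |A ∩ B| = 2; needs |A ∩ B| / |A| < 1/3 — false.
(c) USA: |A| = 5, |A ∩ B| = 1; needs |A ∩ B| / |A| ≤ 1/5 — true.

1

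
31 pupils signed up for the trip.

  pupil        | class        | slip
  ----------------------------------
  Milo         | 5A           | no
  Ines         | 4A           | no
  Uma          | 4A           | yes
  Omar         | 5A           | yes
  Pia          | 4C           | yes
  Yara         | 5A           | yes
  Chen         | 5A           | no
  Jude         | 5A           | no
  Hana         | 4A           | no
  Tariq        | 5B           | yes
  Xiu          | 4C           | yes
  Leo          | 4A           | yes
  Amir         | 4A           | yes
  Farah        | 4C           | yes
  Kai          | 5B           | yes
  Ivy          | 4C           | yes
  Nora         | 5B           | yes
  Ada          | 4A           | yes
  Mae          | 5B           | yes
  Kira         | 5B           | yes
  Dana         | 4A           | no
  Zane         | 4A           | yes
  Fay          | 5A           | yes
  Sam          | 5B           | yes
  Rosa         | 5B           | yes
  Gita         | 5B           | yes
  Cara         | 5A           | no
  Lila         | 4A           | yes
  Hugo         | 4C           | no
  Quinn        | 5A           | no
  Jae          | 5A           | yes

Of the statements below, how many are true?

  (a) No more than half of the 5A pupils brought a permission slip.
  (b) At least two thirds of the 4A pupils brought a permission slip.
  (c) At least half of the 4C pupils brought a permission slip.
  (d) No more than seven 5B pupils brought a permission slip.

3

(a) 5A: |A| = 9, |A ∩ B| = 4; needs |A ∩ B| ≤ |A ∖ B| — true.
(b) 4A: |A| = 9, |A ∩ B| = 6; needs |A ∩ B| / |A| ≥ 2/3 — true.
(c) 4C: |A| = 5, |A ∩ B| = 4; needs |A ∩ B| ≥ |A ∖ B| — true.
(d) 5B: |A| = 8, |A ∩ B| = 8; needs |A ∩ B| ≤ 7 — false.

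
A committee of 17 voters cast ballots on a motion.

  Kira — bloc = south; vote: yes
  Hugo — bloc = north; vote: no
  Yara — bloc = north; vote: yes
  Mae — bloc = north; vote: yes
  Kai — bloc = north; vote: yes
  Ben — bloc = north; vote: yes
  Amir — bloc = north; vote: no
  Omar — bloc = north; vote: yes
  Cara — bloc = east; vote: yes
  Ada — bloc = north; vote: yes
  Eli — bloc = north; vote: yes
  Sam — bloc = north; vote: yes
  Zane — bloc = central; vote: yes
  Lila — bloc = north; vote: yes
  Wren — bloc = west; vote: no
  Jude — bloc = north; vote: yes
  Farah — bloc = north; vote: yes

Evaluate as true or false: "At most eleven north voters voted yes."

Truth condition: |A ∩ B| ≤ 11.
A (the restrictor) = {Hugo, Yara, Mae, Kai, Ben, Amir, Omar, Ada, Eli, Sam, Lila, Jude, Farah}, |A| = 13.
A ∩ B = {Yara, Mae, Kai, Ben, Omar, Ada, Eli, Sam, Lila, Jude, Farah}, so |A ∩ B| = 11.
|A ∩ B| = 11, so the statement is true.

True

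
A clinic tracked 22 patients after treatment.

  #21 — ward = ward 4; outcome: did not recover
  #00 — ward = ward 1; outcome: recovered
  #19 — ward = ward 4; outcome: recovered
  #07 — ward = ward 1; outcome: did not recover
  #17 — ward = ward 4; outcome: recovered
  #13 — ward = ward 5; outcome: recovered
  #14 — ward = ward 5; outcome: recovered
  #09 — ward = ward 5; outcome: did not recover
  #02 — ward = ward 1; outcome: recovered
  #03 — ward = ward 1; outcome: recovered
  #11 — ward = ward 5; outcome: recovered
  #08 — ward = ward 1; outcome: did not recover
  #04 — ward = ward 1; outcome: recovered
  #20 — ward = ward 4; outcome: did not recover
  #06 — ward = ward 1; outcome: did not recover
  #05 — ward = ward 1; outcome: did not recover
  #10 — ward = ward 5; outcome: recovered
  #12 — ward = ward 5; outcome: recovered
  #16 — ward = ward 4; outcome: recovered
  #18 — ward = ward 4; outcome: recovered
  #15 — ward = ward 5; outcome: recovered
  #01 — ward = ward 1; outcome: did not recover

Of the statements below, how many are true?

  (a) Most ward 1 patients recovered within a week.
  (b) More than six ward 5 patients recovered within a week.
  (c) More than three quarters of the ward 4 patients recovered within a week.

(a) ward 1: |A| = 9, |A ∩ B| = 4; needs |A ∩ B| > |A ∖ B| — false.
(b) ward 5: |A| = 7, |A ∩ B| = 6; needs |A ∩ B| > 6 — false.
(c) ward 4: |A| = 6, |A ∩ B| = 4; needs |A ∩ B| / |A| > 3/4 — false.

0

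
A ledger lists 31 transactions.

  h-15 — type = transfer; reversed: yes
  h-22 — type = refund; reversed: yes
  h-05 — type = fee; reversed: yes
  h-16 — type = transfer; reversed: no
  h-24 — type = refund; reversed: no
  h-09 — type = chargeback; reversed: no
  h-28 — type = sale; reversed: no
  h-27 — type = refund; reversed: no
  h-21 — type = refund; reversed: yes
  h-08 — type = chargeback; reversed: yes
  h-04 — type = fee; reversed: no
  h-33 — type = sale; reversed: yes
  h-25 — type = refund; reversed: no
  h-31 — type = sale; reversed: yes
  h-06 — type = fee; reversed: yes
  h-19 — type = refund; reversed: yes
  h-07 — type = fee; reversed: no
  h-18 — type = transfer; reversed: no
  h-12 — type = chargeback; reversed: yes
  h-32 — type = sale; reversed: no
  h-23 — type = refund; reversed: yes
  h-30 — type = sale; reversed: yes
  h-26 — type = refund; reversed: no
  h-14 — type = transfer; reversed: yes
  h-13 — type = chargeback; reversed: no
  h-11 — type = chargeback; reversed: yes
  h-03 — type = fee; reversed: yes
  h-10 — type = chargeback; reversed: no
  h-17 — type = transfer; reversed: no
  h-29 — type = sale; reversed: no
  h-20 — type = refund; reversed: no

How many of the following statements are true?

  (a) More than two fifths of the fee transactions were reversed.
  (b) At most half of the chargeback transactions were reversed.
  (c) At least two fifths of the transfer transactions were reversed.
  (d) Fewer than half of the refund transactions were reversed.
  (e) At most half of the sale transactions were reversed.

5

(a) fee: |A| = 5, |A ∩ B| = 3; needs |A ∩ B| / |A| > 2/5 — true.
(b) chargeback: |A| = 6, |A ∩ B| = 3; needs |A ∩ B| ≤ |A ∖ B| — true.
(c) transfer: |A| = 5, |A ∩ B| = 2; needs |A ∩ B| / |A| ≥ 2/5 — true.
(d) refund: |A| = 9, |A ∩ B| = 4; needs |A ∩ B| < |A ∖ B| — true.
(e) sale: |A| = 6, |A ∩ B| = 3; needs |A ∩ B| ≤ |A ∖ B| — true.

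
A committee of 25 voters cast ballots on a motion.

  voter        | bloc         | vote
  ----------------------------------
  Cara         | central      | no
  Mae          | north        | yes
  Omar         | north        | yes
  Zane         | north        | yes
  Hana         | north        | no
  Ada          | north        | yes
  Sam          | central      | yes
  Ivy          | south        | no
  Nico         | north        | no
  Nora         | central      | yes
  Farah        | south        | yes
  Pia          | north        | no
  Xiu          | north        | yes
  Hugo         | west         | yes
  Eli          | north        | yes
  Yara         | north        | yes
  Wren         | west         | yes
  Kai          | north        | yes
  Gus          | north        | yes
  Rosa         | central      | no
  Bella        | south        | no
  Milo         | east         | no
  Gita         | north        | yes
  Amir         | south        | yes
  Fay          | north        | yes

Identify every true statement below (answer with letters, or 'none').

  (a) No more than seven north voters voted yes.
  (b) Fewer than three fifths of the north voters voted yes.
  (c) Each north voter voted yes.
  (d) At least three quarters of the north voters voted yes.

|A| = 14, |A ∩ B| = 11, |A ∖ B| = 3.
(a) |A ∩ B| ≤ 7: fails.
(b) |A ∩ B| / |A| < 3/5: fails.
(c) A ⊆ B, i.e. every element of A is in B (|A ∖ B| = 0): fails.
(d) |A ∩ B| / |A| ≥ 3/4: holds.

(d)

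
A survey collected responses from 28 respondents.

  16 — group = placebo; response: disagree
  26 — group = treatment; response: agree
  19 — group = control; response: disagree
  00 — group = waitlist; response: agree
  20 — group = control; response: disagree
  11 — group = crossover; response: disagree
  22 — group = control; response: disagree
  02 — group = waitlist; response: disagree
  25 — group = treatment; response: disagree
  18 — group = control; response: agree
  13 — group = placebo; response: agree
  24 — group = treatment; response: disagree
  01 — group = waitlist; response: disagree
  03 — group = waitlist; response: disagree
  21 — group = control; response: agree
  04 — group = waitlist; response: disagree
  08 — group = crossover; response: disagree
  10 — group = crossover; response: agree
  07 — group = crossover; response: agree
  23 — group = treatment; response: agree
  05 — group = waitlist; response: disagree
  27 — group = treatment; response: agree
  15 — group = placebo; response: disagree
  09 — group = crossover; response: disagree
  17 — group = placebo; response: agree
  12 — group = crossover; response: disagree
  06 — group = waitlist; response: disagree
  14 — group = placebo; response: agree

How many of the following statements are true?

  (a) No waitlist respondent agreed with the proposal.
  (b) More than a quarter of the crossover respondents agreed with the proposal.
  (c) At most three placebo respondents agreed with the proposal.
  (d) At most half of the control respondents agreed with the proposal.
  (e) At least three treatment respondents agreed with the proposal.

(a) waitlist: |A| = 7, |A ∩ B| = 1; needs A ∩ B = ∅ (|A ∩ B| = 0) — false.
(b) crossover: |A| = 6, |A ∩ B| = 2; needs |A ∩ B| / |A| > 1/4 — true.
(c) placebo: |A| = 5, |A ∩ B| = 3; needs |A ∩ B| ≤ 3 — true.
(d) control: |A| = 5, |A ∩ B| = 2; needs |A ∩ B| ≤ |A ∖ B| — true.
(e) treatment: |A| = 5, |A ∩ B| = 3; needs |A ∩ B| ≥ 3 — true.

4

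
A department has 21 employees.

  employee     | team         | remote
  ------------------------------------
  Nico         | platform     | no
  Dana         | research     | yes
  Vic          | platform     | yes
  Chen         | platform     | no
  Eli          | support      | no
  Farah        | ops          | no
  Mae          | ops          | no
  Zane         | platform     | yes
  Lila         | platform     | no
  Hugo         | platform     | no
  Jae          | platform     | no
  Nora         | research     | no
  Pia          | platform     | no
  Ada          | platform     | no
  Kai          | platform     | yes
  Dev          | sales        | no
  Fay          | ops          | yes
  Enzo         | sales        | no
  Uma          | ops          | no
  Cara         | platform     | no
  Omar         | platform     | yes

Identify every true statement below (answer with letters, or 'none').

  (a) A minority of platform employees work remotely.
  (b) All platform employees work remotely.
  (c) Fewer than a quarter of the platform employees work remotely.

|A| = 12, |A ∩ B| = 4, |A ∖ B| = 8.
(a) |A ∩ B| < |A ∖ B|: holds.
(b) A ⊆ B, i.e. every element of A is in B (|A ∖ B| = 0): fails.
(c) |A ∩ B| / |A| < 1/4: fails.

(a)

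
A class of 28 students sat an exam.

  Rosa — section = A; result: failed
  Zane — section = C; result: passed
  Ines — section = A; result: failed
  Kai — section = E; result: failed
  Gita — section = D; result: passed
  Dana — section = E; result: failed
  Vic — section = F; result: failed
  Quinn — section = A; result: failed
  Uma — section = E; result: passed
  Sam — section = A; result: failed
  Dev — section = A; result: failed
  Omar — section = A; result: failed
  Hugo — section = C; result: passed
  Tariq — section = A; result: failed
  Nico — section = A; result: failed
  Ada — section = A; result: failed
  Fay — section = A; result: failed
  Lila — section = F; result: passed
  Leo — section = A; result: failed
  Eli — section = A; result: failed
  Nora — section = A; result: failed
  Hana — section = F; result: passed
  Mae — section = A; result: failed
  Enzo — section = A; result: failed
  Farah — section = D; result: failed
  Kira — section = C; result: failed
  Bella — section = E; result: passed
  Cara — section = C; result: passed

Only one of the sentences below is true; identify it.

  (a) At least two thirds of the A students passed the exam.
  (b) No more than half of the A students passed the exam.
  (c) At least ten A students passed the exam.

|A| = 15, |A ∩ B| = 0, |A ∖ B| = 15.
(a) requires |A ∩ B| / |A| ≥ 2/3: false.
(b) requires |A ∩ B| ≤ |A ∖ B|: true.
(c) requires |A ∩ B| ≥ 10: false.

(b)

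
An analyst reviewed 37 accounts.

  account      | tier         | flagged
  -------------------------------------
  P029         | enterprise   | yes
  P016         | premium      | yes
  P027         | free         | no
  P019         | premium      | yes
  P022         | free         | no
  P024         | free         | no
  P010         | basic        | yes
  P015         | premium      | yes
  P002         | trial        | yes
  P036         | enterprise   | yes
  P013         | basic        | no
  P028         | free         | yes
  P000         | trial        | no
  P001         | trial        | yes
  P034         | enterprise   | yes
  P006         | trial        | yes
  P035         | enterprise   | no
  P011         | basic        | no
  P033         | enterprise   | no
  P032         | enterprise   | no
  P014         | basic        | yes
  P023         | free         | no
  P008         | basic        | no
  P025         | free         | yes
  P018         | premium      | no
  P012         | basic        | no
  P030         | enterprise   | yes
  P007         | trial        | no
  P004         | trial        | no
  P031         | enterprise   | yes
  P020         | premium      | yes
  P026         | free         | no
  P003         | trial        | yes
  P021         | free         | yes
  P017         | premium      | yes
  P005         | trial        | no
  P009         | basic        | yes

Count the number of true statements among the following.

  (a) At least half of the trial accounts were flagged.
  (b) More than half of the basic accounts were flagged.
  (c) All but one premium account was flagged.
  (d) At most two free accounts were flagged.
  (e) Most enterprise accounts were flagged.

3

(a) trial: |A| = 8, |A ∩ B| = 4; needs |A ∩ B| ≥ |A ∖ B| — true.
(b) basic: |A| = 7, |A ∩ B| = 3; needs |A ∩ B| > |A ∖ B| — false.
(c) premium: |A| = 6, |A ∩ B| = 5; needs |A ∖ B| = 1 — true.
(d) free: |A| = 8, |A ∩ B| = 3; needs |A ∩ B| ≤ 2 — false.
(e) enterprise: |A| = 8, |A ∩ B| = 5; needs |A ∩ B| > |A ∖ B| — true.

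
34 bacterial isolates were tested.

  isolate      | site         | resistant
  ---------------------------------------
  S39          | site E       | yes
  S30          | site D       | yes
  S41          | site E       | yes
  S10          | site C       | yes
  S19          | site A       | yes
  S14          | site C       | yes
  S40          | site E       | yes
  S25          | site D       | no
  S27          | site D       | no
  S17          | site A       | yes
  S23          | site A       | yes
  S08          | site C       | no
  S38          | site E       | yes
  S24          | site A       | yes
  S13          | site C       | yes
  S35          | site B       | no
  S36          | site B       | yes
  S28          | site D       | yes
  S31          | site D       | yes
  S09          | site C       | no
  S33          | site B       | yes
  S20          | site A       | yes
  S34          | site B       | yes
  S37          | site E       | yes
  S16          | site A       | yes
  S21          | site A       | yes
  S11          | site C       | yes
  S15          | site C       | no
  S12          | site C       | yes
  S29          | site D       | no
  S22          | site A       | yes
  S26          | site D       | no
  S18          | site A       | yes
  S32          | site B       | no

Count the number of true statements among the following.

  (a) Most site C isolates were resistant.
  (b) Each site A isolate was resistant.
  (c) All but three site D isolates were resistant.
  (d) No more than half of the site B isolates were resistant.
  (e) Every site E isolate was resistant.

3

(a) site C: |A| = 8, |A ∩ B| = 5; needs |A ∩ B| > |A ∖ B| — true.
(b) site A: |A| = 9, |A ∩ B| = 9; needs A ⊆ B, i.e. every element of A is in B (|A ∖ B| = 0) — true.
(c) site D: |A| = 7, |A ∩ B| = 3; needs |A ∖ B| = 3 — false.
(d) site B: |A| = 5, |A ∩ B| = 3; needs |A ∩ B| ≤ |A ∖ B| — false.
(e) site E: |A| = 5, |A ∩ B| = 5; needs A ⊆ B, i.e. every element of A is in B (|A ∖ B| = 0) — true.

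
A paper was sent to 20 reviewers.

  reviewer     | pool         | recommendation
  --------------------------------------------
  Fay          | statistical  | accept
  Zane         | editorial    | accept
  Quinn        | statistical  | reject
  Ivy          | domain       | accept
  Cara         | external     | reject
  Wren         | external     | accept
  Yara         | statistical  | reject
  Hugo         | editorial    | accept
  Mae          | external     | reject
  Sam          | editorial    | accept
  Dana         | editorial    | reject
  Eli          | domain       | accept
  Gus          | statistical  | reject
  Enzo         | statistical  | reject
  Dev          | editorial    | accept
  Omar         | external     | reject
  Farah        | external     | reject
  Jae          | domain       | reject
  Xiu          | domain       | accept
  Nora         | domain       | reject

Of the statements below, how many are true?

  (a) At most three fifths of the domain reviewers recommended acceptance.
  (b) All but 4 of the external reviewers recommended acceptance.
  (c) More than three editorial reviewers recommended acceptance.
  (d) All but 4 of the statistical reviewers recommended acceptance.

(a) domain: |A| = 5, |A ∩ B| = 3; needs |A ∩ B| / |A| ≤ 3/5 — true.
(b) external: |A| = 5, |A ∩ B| = 1; needs |A ∖ B| = 4 — true.
(c) editorial: |A| = 5, |A ∩ B| = 4; needs |A ∩ B| > 3 — true.
(d) statistical: |A| = 5, |A ∩ B| = 1; needs |A ∖ B| = 4 — true.

4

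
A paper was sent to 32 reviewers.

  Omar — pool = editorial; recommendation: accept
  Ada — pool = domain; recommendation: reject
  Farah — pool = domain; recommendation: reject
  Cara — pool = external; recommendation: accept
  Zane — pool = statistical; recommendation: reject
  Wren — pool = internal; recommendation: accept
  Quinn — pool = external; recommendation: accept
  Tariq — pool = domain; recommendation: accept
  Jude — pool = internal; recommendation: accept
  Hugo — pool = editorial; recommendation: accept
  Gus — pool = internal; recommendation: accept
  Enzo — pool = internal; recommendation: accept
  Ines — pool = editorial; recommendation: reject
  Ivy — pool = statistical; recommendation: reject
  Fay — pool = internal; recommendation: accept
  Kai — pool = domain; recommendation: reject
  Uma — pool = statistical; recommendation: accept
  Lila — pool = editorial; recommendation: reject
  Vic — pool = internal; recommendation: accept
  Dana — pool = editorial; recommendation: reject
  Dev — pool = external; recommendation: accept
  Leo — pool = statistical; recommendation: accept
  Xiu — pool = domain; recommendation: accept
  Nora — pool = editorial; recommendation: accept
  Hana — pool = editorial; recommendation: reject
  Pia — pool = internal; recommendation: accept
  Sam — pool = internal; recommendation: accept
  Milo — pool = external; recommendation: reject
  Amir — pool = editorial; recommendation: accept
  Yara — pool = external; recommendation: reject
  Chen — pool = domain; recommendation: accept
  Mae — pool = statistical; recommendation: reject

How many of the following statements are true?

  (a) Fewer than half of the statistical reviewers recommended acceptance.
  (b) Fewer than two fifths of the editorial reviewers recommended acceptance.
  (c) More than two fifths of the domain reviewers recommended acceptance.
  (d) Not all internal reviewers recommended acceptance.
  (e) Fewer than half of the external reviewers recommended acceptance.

2

(a) statistical: |A| = 5, |A ∩ B| = 2; needs |A ∩ B| < |A ∖ B| — true.
(b) editorial: |A| = 8, |A ∩ B| = 4; needs |A ∩ B| / |A| < 2/5 — false.
(c) domain: |A| = 6, |A ∩ B| = 3; needs |A ∩ B| / |A| > 2/5 — true.
(d) internal: |A| = 8, |A ∩ B| = 8; needs A ⊄ B (|A ∖ B| ≥ 1) — false.
(e) external: |A| = 5, |A ∩ B| = 3; needs |A ∩ B| < |A ∖ B| — false.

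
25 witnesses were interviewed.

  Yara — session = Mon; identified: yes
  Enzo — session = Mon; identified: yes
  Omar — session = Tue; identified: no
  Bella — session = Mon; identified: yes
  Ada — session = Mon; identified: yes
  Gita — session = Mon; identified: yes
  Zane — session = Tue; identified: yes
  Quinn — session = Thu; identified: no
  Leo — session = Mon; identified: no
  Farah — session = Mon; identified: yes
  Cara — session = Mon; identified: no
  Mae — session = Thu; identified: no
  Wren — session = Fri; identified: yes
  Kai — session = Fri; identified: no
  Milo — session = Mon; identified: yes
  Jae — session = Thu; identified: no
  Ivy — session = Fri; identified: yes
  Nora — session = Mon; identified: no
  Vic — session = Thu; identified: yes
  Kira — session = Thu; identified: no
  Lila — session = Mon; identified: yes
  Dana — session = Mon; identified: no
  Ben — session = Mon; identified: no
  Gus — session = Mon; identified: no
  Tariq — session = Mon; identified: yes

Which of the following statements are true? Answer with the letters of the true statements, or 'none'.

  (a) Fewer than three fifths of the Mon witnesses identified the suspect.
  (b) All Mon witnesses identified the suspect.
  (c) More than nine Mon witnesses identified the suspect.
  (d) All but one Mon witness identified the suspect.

none

|A| = 15, |A ∩ B| = 9, |A ∖ B| = 6.
(a) |A ∩ B| / |A| < 3/5: fails.
(b) A ⊆ B, i.e. every element of A is in B (|A ∖ B| = 0): fails.
(c) |A ∩ B| > 9: fails.
(d) |A ∖ B| = 1: fails.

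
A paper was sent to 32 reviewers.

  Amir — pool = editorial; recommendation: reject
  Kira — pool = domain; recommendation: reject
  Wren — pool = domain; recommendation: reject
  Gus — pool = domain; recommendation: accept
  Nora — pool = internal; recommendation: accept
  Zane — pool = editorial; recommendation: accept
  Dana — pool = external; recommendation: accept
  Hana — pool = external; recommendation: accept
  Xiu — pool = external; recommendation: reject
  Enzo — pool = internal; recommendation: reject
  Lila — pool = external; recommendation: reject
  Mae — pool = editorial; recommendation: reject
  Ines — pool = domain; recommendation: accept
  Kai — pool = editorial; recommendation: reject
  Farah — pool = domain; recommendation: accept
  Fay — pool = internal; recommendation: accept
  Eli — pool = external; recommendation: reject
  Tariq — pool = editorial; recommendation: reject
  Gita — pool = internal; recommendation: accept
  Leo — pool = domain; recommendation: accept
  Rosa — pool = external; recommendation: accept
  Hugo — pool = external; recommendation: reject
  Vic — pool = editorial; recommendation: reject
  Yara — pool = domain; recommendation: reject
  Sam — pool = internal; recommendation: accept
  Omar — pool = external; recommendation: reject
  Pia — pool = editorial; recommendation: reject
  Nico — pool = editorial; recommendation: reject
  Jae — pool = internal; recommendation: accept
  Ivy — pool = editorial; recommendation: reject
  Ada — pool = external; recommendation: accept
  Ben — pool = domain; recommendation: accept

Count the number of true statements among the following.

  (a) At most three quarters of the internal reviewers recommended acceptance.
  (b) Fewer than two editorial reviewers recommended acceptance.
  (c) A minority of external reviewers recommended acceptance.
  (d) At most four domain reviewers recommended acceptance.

2

(a) internal: |A| = 6, |A ∩ B| = 5; needs |A ∩ B| / |A| ≤ 3/4 — false.
(b) editorial: |A| = 9, |A ∩ B| = 1; needs |A ∩ B| < 2 — true.
(c) external: |A| = 9, |A ∩ B| = 4; needs |A ∩ B| < |A ∖ B| — true.
(d) domain: |A| = 8, |A ∩ B| = 5; needs |A ∩ B| ≤ 4 — false.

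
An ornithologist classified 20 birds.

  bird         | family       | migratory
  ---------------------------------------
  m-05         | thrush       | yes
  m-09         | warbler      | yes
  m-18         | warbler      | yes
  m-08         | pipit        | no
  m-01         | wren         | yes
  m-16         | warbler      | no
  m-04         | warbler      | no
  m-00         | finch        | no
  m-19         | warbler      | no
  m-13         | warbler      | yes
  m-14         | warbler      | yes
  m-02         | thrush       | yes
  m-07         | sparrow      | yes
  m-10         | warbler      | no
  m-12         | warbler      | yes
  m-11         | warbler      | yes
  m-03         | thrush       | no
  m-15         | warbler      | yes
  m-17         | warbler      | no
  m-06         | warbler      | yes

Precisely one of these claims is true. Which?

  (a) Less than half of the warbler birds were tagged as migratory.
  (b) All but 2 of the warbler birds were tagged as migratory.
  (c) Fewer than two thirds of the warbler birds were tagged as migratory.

|A| = 13, |A ∩ B| = 8, |A ∖ B| = 5.
(a) requires |A ∩ B| < |A ∖ B|: false.
(b) requires |A ∖ B| = 2: false.
(c) requires |A ∩ B| / |A| < 2/3: true.

(c)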